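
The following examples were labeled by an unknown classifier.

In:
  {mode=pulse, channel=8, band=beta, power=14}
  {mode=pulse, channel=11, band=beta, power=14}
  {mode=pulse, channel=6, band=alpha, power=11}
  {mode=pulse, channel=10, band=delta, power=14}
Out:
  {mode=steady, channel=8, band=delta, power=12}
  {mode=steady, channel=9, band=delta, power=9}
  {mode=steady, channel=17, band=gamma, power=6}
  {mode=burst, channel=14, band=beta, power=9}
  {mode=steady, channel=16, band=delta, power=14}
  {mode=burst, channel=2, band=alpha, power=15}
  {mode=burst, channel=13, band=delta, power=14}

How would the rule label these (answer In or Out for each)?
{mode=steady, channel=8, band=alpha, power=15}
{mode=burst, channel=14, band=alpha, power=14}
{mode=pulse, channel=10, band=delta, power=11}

Out, Out, In

The distinguishing property — mode is pulse — holds for all the 'In' cases and none of the 'Out' cases.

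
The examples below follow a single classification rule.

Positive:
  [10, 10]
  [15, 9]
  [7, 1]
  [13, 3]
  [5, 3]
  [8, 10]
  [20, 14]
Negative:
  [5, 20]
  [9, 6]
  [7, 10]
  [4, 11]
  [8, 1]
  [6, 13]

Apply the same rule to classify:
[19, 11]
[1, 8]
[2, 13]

Positive, Negative, Negative

Every 'Positive' example satisfies: sum is even. None of the 'Negative' examples do.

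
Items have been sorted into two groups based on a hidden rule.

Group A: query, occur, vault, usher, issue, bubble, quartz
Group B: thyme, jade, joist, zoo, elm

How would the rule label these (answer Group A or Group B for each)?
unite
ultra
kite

The pattern is that an item is 'Group A' exactly when: contains 'u'.

Group A, Group A, Group B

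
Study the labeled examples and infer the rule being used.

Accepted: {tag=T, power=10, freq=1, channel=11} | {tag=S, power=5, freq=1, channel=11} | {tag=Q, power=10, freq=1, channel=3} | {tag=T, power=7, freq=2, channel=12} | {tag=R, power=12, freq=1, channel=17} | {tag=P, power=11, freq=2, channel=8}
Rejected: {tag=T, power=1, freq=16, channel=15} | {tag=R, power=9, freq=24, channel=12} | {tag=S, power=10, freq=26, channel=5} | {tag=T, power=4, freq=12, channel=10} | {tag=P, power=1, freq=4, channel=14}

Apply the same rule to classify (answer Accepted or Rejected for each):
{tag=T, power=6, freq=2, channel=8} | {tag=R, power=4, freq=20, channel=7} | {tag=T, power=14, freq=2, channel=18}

The simplest hypothesis consistent with all the labels is: freq ≤ 2.

Accepted, Rejected, Accepted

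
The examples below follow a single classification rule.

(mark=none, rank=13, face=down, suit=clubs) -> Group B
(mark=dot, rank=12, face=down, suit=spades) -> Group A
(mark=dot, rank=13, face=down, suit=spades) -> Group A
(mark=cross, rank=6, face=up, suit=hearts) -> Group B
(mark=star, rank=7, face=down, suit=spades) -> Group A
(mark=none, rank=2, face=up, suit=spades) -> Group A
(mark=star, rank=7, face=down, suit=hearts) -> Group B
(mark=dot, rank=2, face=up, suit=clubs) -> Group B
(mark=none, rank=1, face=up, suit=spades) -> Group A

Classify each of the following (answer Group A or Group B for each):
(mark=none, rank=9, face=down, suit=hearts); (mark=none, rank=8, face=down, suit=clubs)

Rule: suit is spades. This holds for each 'Group A' example and fails for each 'Group B' one.
(mark=none, rank=9, face=down, suit=hearts): Group B (suit is hearts).
(mark=none, rank=8, face=down, suit=clubs): Group B (suit is clubs).

Group B, Group B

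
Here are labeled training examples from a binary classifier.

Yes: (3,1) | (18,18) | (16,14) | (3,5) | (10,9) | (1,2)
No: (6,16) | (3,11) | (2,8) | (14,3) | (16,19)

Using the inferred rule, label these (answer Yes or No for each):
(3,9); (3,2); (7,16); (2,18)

No, Yes, No, No

The pattern is that an item is 'Yes' exactly when: |first − second| ≤ 2.
(3,9): |3−9| = 6 — lacks this property, so No. (3,2): |3−2| = 1 — fits, so Yes. (7,16): |7−16| = 9 — lacks this property, so No. (2,18): |2−18| = 16 — lacks this property, so No.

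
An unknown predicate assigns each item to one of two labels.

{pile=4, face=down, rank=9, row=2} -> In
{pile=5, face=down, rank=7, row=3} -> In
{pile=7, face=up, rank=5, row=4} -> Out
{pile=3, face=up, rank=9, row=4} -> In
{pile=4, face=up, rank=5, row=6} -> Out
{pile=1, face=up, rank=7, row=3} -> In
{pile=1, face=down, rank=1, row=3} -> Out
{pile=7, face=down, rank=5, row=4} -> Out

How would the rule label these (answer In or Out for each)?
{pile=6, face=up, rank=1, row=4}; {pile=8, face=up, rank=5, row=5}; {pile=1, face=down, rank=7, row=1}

The rule appears to be: rank ≥ 7.

Out, Out, In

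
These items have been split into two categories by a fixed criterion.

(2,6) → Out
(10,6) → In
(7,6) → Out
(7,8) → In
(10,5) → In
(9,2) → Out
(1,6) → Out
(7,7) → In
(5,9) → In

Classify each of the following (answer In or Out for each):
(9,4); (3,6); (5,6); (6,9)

Out, Out, Out, In

One predicate separates the groups cleanly: sum ≥ 14.
(9,4): 9+4 = 13 — does not satisfy this, so Out. (3,6): 3+6 = 9 — does not satisfy this, so Out. (5,6): 5+6 = 11 — does not satisfy this, so Out. (6,9): 6+9 = 15 — checks out, so In.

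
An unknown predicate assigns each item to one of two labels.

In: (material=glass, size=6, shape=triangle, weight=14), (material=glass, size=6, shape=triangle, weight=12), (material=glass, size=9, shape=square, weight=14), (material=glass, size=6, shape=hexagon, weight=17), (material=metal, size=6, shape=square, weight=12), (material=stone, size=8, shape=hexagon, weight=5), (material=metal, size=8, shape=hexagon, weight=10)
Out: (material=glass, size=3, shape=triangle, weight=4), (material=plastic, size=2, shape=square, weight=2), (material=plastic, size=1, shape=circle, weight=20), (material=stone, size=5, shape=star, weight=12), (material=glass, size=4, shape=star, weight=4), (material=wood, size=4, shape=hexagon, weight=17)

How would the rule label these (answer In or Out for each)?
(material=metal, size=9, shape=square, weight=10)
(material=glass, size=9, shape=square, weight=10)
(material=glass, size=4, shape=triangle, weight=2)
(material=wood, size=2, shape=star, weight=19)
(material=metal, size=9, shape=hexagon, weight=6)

In, In, Out, Out, In

All 'In' examples share one property — size ≥ 6 — and every 'Out' example lacks it.
(material=metal, size=9, shape=square, weight=10): size = 9, has this property → In. (material=glass, size=9, shape=square, weight=10): size = 9, has this property → In. (material=glass, size=4, shape=triangle, weight=2): size = 4, doesn't qualify → Out. (material=wood, size=2, shape=star, weight=19): size = 2, doesn't qualify → Out. (material=metal, size=9, shape=hexagon, weight=6): size = 9, has this property → In.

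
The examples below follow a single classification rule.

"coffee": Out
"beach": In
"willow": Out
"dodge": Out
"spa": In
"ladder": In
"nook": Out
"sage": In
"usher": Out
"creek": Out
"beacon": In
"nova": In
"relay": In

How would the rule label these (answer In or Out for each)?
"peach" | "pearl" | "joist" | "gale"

The common property of the 'In' items is: contains 'a'. No 'Out' item has it.

In, In, Out, In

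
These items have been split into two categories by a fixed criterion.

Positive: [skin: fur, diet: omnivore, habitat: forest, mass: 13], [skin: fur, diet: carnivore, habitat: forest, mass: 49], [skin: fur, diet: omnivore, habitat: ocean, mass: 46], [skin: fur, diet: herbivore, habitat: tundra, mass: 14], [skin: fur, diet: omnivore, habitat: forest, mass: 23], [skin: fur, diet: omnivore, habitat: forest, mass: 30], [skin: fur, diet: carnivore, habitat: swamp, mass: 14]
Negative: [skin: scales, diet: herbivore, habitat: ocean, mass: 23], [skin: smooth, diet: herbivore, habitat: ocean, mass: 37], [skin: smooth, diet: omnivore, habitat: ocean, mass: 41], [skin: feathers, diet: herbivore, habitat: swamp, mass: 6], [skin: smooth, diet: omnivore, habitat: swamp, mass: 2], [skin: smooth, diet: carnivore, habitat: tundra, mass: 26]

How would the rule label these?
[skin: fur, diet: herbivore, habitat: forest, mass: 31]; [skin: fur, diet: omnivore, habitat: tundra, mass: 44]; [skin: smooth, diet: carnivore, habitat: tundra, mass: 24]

Checking candidate rules against both groups, what survives is: skin is fur.

Positive, Positive, Negative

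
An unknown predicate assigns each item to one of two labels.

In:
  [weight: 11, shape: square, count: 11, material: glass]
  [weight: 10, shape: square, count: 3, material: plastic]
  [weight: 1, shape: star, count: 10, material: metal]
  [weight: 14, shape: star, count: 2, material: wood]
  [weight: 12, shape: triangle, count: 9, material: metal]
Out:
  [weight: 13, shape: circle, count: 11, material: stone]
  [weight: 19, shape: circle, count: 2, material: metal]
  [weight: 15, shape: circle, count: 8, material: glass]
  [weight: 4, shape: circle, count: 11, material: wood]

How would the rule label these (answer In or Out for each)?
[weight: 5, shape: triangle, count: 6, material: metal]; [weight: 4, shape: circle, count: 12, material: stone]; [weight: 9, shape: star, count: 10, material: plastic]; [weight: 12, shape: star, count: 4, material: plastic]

In, Out, In, In

All 'In' examples share one property — shape is not circle — and every 'Out' example lacks it.
In: [weight: 5, shape: triangle, count: 6, material: metal], since shape is triangle.
Out: [weight: 4, shape: circle, count: 12, material: stone], since shape is circle.
In: [weight: 9, shape: star, count: 10, material: plastic], since shape is star.
In: [weight: 12, shape: star, count: 4, material: plastic], since shape is star.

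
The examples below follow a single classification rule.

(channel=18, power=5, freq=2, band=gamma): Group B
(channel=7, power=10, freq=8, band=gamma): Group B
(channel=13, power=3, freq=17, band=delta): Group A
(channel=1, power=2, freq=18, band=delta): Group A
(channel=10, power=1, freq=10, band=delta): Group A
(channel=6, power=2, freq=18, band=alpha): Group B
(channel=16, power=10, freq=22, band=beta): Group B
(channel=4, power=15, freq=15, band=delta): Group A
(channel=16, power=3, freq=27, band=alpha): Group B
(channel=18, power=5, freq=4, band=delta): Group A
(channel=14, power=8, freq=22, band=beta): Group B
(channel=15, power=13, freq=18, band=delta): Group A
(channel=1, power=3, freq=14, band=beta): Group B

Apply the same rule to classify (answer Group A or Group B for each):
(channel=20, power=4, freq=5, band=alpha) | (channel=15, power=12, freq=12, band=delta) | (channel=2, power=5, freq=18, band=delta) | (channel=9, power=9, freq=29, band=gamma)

The common property of the 'Group A' items is: band is delta. No 'Group B' item has it.
(channel=20, power=4, freq=5, band=alpha) — band is alpha, hence Group B. (channel=15, power=12, freq=12, band=delta) — band is delta, hence Group A. (channel=2, power=5, freq=18, band=delta) — band is delta, hence Group A. (channel=9, power=9, freq=29, band=gamma) — band is gamma, hence Group B.

Group B, Group A, Group A, Group B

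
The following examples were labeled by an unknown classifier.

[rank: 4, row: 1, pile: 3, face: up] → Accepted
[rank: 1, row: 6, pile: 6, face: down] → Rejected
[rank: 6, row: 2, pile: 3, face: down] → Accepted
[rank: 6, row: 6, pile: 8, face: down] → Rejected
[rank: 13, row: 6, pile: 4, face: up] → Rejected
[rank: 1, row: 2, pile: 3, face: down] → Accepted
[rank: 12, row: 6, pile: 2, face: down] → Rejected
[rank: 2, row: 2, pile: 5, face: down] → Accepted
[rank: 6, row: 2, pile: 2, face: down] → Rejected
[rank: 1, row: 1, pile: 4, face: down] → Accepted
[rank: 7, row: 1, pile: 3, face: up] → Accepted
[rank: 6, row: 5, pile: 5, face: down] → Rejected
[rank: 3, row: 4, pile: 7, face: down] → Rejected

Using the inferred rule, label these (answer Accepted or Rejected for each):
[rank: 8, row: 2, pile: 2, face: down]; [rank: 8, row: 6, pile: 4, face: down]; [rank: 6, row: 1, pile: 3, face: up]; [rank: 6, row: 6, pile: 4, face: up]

Rejected, Rejected, Accepted, Rejected

The distinguishing property — pile ≥ 3 AND row ≤ 2 — holds for all the 'Accepted' cases and none of the 'Rejected' cases.
[rank: 8, row: 2, pile: 2, face: down] — pile = 2, row = 2, hence Rejected. [rank: 8, row: 6, pile: 4, face: down] — pile = 4, row = 6, hence Rejected. [rank: 6, row: 1, pile: 3, face: up] — pile = 3, row = 1, hence Accepted. [rank: 6, row: 6, pile: 4, face: up] — pile = 4, row = 6, hence Rejected.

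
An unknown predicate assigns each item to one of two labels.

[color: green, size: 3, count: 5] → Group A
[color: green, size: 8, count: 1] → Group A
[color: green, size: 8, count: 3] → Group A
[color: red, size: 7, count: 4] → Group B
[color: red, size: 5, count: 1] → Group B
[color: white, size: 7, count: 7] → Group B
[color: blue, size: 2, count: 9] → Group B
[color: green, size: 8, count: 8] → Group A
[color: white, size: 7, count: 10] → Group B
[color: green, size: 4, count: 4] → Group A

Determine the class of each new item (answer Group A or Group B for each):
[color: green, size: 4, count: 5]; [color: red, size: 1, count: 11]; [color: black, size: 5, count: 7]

Group A, Group B, Group B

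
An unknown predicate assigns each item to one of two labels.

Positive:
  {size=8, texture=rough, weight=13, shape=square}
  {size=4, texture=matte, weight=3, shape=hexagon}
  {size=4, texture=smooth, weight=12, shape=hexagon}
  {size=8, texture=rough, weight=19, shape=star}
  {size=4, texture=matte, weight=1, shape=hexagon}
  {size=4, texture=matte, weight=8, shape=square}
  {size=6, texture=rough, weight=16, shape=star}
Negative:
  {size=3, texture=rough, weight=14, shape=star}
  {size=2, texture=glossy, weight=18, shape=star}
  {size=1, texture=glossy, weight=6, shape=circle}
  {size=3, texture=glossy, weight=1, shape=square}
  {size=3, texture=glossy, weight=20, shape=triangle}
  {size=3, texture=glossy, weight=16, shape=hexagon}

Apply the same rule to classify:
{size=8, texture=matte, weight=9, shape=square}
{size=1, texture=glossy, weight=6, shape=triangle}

One predicate separates the groups cleanly: size ≥ 4.
{size=8, texture=matte, weight=9, shape=square}: Positive (size = 8). {size=1, texture=glossy, weight=6, shape=triangle}: Negative (size = 1).

Positive, Negative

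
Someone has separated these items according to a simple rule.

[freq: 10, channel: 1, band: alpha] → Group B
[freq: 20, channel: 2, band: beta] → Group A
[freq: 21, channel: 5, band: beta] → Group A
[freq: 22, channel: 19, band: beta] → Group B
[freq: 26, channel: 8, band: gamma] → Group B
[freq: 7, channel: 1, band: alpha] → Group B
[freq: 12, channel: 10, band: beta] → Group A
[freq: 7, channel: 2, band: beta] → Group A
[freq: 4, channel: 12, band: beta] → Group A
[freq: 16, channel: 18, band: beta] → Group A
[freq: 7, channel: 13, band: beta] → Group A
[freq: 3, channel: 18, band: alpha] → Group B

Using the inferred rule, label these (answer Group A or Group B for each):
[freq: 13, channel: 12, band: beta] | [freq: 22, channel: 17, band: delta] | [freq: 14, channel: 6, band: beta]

Group A, Group B, Group A

The common property of the 'Group A' items is: band is beta AND freq ≤ 21. No 'Group B' item has it.
[freq: 13, channel: 12, band: beta] — band is beta, freq = 13, hence Group A.
[freq: 22, channel: 17, band: delta] — band is delta, freq = 22, hence Group B.
[freq: 14, channel: 6, band: beta] — band is beta, freq = 14, hence Group A.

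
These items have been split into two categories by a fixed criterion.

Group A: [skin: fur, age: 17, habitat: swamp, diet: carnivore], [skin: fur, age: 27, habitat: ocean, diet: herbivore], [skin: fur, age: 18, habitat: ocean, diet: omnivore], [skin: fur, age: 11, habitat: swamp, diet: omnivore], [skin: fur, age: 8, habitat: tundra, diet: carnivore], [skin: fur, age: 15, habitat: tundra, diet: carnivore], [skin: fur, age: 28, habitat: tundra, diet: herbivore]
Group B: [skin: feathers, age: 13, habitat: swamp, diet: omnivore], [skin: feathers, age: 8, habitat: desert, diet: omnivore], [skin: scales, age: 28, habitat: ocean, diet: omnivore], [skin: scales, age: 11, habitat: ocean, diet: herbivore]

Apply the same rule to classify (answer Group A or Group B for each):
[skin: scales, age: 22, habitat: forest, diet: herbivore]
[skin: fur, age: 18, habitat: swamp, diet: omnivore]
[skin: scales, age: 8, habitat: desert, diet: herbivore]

'Group A' ⟺ skin is fur.
[skin: scales, age: 22, habitat: forest, diet: herbivore]: skin is scales — does not satisfy this, so Group B.
[skin: fur, age: 18, habitat: swamp, diet: omnivore]: skin is fur — satisfies this, so Group A.
[skin: scales, age: 8, habitat: desert, diet: herbivore]: skin is scales — does not satisfy this, so Group B.

Group B, Group A, Group B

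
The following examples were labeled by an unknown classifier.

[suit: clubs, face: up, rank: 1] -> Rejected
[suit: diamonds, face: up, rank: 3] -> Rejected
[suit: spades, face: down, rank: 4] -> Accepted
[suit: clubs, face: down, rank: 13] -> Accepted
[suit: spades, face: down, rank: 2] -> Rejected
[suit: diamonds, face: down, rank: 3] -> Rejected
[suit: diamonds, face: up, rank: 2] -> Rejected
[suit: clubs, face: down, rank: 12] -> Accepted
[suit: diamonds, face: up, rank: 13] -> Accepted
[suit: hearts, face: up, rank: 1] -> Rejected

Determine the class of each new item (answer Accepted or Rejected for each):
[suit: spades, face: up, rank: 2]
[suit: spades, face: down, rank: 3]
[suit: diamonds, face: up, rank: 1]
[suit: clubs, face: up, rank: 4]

Rejected, Rejected, Rejected, Accepted

The rule appears to be: rank ≥ 4.
[suit: spades, face: up, rank: 2]: rank = 2 — lacks this property, so Rejected. [suit: spades, face: down, rank: 3]: rank = 3 — lacks this property, so Rejected. [suit: diamonds, face: up, rank: 1]: rank = 1 — lacks this property, so Rejected. [suit: clubs, face: up, rank: 4]: rank = 4 — has this property, so Accepted.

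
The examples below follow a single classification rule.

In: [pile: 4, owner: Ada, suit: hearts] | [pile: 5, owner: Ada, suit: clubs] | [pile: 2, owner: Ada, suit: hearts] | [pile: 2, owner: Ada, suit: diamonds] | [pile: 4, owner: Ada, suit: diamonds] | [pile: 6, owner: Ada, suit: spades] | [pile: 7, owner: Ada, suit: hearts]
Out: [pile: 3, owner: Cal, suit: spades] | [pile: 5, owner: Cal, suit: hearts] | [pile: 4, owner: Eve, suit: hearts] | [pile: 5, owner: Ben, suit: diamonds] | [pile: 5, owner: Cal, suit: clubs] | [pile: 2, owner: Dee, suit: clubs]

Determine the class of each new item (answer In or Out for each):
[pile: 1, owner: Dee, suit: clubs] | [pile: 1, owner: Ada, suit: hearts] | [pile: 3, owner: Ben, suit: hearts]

Out, In, Out

Checking candidate rules against both groups, what survives is: owner is Ada.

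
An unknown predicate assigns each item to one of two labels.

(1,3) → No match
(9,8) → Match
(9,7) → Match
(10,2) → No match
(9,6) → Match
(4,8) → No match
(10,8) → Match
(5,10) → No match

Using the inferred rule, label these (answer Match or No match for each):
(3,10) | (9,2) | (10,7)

No match, No match, Match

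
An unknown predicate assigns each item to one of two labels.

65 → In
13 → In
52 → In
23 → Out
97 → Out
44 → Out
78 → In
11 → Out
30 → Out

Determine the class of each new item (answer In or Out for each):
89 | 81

The rule appears to be: multiple of 13.
89 → 89 = 13·6 + 11 → Out.
81 → 81 = 13·6 + 3 → Out.

Out, Out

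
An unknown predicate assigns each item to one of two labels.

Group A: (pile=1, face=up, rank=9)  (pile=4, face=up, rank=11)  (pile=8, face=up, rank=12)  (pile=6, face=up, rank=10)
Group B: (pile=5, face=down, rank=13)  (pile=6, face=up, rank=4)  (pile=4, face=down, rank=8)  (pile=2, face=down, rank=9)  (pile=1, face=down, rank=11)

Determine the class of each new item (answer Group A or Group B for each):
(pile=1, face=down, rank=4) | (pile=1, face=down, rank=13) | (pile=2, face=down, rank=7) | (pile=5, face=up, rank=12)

Rule: face is up AND rank ≥ 8. This holds for each 'Group A' example and fails for each 'Group B' one.
(pile=1, face=down, rank=4) → face is down, rank = 4 → Group B. (pile=1, face=down, rank=13) → face is down, rank = 13 → Group B. (pile=2, face=down, rank=7) → face is down, rank = 7 → Group B. (pile=5, face=up, rank=12) → face is up, rank = 12 → Group A.

Group B, Group B, Group B, Group A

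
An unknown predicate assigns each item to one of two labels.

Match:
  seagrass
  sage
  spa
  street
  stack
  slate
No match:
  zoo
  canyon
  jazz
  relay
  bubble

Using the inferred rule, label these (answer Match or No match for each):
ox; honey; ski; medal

The distinguishing property — contains 's' — holds for all the 'Match' cases and none of the 'No match' cases.
ox → no 's' → No match.
honey → no 's' → No match.
ski → has 's' → Match.
medal → no 's' → No match.

No match, No match, Match, No match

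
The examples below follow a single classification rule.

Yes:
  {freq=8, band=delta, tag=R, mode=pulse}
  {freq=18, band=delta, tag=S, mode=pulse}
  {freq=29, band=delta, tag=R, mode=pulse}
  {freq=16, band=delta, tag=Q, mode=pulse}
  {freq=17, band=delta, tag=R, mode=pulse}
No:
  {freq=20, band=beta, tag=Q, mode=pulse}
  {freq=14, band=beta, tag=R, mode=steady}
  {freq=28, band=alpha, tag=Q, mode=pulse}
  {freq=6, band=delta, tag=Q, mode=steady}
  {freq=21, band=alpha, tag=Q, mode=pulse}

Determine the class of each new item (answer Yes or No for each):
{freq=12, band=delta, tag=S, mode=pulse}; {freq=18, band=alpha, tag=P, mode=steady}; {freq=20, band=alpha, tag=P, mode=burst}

Yes, No, No

A rule that fits every label: band is delta AND mode is pulse — true of each 'Yes' example, false of each 'No' one.
{freq=12, band=delta, tag=S, mode=pulse} → band is delta, mode is pulse → Yes.
{freq=18, band=alpha, tag=P, mode=steady} → band is alpha, mode is steady → No.
{freq=20, band=alpha, tag=P, mode=burst} → band is alpha, mode is burst → No.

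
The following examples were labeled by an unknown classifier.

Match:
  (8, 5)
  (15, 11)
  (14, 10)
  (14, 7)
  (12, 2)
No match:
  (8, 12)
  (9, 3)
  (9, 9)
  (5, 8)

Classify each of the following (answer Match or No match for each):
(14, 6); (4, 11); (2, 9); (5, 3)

All 'Match' examples share one property — first > second AND sum ≥ 13 — and every 'No match' example lacks it.
Match: (14, 6), since 14 > 6, 14+6 = 20.
No match: (4, 11), since 4 < 11, 4+11 = 15.
No match: (2, 9), since 2 < 9, 2+9 = 11.
No match: (5, 3), since 5 > 3, 5+3 = 8.

Match, No match, No match, No match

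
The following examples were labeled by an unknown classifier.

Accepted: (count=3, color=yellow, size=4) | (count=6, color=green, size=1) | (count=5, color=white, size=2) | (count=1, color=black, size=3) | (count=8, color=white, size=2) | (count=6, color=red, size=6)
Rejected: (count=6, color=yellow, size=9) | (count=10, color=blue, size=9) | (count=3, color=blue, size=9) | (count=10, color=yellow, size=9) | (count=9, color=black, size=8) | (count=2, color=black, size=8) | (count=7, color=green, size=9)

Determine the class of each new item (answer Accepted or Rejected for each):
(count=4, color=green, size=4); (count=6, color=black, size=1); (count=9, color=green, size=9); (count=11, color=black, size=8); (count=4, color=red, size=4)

Accepted, Accepted, Rejected, Rejected, Accepted

Rule: size ≤ 6. This holds for each 'Accepted' example and fails for each 'Rejected' one.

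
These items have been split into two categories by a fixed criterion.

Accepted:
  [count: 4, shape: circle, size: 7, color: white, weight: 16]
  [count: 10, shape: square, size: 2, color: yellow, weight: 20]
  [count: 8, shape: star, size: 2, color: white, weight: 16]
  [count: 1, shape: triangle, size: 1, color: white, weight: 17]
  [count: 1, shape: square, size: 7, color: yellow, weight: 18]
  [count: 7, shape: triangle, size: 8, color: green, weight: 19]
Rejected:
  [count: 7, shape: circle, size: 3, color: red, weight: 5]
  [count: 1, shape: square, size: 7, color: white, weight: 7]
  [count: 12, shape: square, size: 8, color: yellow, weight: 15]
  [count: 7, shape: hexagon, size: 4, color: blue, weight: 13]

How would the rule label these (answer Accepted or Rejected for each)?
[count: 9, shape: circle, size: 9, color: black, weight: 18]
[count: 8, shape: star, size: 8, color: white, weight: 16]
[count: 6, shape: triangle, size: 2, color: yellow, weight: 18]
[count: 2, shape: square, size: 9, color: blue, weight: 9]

The rule appears to be: weight ≥ 16.

Accepted, Accepted, Accepted, Rejected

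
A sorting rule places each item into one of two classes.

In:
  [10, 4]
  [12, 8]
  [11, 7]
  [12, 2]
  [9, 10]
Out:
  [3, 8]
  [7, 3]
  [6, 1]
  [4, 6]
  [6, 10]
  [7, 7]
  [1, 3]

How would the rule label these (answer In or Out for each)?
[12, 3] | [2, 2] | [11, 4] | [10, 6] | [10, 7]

In, Out, In, In, In

The pattern is that an item is 'In' exactly when: first ≥ 8.
[12, 3] — first 12, hence In.
[2, 2] — first 2, hence Out.
[11, 4] — first 11, hence In.
[10, 6] — first 10, hence In.
[10, 7] — first 10, hence In.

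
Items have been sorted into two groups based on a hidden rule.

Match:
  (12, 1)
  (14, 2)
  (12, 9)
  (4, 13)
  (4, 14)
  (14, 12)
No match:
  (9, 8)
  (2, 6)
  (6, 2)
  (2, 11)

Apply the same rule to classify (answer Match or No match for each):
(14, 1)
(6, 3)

Match, No match

The pattern is that an item is 'Match' exactly when: max ≥ 12.
(14, 1): max 14 — matches, so Match. (6, 3): max 6 — doesn't match, so No match.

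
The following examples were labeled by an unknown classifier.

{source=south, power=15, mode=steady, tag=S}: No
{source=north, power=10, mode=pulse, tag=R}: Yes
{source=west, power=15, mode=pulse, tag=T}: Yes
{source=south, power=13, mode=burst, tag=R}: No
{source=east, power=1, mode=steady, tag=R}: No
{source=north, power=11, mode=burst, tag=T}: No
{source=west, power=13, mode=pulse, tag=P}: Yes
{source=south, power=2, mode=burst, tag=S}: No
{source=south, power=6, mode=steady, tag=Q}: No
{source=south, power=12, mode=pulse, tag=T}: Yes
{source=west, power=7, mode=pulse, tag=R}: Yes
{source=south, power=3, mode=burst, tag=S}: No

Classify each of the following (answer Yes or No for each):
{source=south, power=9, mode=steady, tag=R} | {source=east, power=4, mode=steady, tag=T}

No, No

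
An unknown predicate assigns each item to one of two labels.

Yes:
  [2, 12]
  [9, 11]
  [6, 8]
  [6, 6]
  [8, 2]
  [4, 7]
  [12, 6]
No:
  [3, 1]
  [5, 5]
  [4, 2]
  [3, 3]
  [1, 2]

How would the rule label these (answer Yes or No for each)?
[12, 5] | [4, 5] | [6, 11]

Yes, No, Yes

Every 'Yes' example satisfies: max ≥ 6. None of the 'No' examples do.
[12, 5]: Yes (max 12). [4, 5]: No (max 5). [6, 11]: Yes (max 11).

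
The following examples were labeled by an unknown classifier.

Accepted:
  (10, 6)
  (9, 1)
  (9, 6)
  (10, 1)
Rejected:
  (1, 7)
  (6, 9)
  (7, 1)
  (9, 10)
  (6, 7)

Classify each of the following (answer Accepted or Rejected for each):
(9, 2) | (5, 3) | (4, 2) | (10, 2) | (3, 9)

Accepted, Rejected, Rejected, Accepted, Rejected

Every 'Accepted' example satisfies: first > second AND sum ≥ 10. None of the 'Rejected' examples do.
Accepted: (9, 2), since 9 > 2, 9+2 = 11.
Rejected: (5, 3), since 5 > 3, 5+3 = 8.
Rejected: (4, 2), since 4 > 2, 4+2 = 6.
Accepted: (10, 2), since 10 > 2, 10+2 = 12.
Rejected: (3, 9), since 3 < 9, 3+9 = 12.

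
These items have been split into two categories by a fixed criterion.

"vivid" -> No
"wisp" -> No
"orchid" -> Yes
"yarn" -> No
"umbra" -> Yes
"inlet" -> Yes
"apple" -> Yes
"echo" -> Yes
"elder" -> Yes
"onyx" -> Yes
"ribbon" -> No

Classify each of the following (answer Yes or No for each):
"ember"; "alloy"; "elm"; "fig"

Yes, Yes, Yes, No

A rule that fits every label: starts with a vowel — true of each 'Yes' example, false of each 'No' one.
"ember" — starts with 'e', hence Yes. "alloy" — starts with 'a', hence Yes. "elm" — starts with 'e', hence Yes. "fig" — starts with 'f', hence No.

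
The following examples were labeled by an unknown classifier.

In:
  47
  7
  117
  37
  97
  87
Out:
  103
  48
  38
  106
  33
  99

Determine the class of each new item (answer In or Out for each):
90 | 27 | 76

A rule that fits every label: ends in digit 7 — true of each 'In' example, false of each 'Out' one.
Out: 90, since last digit 0.
In: 27, since last digit 7.
Out: 76, since last digit 6.

Out, In, Out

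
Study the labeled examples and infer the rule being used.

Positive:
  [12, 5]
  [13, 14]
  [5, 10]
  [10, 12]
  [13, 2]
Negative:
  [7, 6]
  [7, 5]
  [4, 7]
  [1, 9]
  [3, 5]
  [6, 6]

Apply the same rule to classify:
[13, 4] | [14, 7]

The pattern is that an item is 'Positive' exactly when: sum ≥ 15.
[13, 4] — 13+4 = 17, hence Positive.
[14, 7] — 14+7 = 21, hence Positive.

Positive, Positive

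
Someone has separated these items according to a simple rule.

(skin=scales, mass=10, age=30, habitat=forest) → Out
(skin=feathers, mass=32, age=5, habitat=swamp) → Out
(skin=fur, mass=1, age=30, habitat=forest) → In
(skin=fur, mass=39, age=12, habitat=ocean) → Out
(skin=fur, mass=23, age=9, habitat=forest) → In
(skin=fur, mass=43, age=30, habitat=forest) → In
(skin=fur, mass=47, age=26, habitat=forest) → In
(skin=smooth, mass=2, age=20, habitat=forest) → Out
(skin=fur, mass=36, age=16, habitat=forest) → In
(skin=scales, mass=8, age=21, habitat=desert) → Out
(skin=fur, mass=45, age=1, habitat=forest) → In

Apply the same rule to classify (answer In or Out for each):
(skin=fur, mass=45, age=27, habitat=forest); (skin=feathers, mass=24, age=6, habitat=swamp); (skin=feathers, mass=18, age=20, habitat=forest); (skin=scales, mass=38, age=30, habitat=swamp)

One predicate separates the groups cleanly: habitat is forest AND skin is fur.
(skin=fur, mass=45, age=27, habitat=forest): habitat is forest, skin is fur — fits, so In.
(skin=feathers, mass=24, age=6, habitat=swamp): habitat is swamp, skin is feathers — doesn't match, so Out.
(skin=feathers, mass=18, age=20, habitat=forest): habitat is forest, skin is feathers — doesn't match, so Out.
(skin=scales, mass=38, age=30, habitat=swamp): habitat is swamp, skin is scales — doesn't match, so Out.

In, Out, Out, Out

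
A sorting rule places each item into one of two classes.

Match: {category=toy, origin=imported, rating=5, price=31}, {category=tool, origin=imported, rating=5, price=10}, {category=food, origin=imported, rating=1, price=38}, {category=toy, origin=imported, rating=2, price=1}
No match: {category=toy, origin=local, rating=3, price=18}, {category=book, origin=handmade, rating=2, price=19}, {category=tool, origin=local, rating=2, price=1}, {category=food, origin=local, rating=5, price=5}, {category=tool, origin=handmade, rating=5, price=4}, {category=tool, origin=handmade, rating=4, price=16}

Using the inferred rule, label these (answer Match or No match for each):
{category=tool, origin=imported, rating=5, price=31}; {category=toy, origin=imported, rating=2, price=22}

Match, Match

'Match' ⟺ origin is imported.
{category=tool, origin=imported, rating=5, price=31}: origin is imported, checks out → Match.
{category=toy, origin=imported, rating=2, price=22}: origin is imported, checks out → Match.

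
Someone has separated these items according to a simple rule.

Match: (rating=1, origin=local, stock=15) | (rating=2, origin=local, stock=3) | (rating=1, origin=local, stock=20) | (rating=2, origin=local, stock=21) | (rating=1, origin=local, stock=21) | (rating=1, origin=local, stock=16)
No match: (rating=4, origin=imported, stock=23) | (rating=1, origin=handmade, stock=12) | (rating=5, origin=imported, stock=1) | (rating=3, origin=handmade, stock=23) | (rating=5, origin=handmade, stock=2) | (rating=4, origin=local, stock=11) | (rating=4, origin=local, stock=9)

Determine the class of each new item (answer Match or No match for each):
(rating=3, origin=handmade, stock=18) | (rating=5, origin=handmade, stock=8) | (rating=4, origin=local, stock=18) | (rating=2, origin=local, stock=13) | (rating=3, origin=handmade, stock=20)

The simplest hypothesis consistent with all the labels is: origin is local AND rating ≤ 2.

No match, No match, No match, Match, No match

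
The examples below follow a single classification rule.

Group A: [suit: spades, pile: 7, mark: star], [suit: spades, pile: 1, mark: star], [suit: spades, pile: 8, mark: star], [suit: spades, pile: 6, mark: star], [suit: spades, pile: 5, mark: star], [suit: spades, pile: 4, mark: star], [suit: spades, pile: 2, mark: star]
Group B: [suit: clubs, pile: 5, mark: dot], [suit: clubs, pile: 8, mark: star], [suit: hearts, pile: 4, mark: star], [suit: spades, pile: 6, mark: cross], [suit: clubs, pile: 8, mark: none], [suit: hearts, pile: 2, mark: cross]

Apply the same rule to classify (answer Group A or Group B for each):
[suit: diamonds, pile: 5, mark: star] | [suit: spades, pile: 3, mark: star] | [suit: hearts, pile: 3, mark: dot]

The distinguishing property — suit is spades AND mark is star — holds for all the 'Group A' cases and none of the 'Group B' cases.
[suit: diamonds, pile: 5, mark: star]: Group B (suit is diamonds, mark is star). [suit: spades, pile: 3, mark: star]: Group A (suit is spades, mark is star). [suit: hearts, pile: 3, mark: dot]: Group B (suit is hearts, mark is dot).

Group B, Group A, Group B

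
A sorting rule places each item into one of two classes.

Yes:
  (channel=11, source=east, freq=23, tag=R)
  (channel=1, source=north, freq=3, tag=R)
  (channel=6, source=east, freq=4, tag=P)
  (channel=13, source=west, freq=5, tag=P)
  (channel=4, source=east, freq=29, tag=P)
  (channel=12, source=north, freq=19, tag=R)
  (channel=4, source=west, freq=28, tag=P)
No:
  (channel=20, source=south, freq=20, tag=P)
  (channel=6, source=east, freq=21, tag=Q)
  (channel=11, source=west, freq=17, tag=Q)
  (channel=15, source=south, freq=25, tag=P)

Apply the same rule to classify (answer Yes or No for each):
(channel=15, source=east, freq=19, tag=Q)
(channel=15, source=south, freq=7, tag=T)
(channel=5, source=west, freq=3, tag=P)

No, No, Yes

The simplest hypothesis consistent with all the labels is: tag is not Q AND channel ≤ 13.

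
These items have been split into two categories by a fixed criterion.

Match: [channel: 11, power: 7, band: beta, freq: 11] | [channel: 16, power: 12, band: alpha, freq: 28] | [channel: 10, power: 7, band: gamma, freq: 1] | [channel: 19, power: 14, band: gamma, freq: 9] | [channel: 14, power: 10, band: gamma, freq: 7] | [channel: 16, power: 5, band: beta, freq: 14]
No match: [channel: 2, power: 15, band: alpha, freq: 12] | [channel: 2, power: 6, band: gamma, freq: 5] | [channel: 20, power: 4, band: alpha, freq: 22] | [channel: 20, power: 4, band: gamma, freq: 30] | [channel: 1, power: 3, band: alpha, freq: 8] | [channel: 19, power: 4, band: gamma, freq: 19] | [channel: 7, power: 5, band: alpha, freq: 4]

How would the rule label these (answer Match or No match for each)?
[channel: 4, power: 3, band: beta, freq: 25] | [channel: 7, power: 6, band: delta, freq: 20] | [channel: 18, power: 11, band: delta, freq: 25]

No match, No match, Match

The rule appears to be: power ≥ 5 AND channel ≥ 10.
[channel: 4, power: 3, band: beta, freq: 25]: No match (power = 3, channel = 4). [channel: 7, power: 6, band: delta, freq: 20]: No match (power = 6, channel = 7). [channel: 18, power: 11, band: delta, freq: 25]: Match (power = 11, channel = 18).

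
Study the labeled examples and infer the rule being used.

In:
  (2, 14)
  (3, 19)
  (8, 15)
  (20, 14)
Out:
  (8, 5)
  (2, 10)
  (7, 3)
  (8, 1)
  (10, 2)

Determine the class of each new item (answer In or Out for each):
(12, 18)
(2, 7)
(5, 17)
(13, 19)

One predicate separates the groups cleanly: sum ≥ 16.

In, Out, In, In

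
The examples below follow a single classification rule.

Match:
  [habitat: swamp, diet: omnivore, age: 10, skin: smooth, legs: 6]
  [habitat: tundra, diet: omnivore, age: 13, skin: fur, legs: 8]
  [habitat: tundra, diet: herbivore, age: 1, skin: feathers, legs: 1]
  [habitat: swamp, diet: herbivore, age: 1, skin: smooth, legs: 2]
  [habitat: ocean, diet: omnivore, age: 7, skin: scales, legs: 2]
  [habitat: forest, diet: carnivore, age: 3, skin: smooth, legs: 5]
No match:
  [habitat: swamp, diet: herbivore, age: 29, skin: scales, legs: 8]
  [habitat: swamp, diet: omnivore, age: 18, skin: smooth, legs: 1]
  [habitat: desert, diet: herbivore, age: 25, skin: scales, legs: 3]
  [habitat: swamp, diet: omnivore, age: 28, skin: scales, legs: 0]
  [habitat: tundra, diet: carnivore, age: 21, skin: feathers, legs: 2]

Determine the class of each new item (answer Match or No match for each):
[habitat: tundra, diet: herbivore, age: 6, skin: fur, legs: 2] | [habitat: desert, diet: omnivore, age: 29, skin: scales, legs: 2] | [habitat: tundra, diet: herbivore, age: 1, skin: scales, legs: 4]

The distinguishing property — age ≤ 13 — holds for all the 'Match' cases and none of the 'No match' cases.

Match, No match, Match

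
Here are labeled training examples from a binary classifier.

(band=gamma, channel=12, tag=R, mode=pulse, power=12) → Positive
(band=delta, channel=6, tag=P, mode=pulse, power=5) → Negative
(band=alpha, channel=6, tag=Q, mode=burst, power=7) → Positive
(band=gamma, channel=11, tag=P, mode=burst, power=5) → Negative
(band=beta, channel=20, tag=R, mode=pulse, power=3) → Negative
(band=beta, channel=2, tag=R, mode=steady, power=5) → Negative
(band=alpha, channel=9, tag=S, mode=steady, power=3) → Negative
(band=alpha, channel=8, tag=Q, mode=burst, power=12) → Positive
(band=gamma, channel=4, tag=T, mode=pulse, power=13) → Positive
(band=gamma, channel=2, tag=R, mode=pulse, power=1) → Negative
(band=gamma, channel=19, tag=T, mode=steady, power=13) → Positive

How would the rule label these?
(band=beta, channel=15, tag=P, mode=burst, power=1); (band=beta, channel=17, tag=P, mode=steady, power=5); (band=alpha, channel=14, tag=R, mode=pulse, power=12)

Every 'Positive' example satisfies: power ≥ 7. None of the 'Negative' examples do.

Negative, Negative, Positive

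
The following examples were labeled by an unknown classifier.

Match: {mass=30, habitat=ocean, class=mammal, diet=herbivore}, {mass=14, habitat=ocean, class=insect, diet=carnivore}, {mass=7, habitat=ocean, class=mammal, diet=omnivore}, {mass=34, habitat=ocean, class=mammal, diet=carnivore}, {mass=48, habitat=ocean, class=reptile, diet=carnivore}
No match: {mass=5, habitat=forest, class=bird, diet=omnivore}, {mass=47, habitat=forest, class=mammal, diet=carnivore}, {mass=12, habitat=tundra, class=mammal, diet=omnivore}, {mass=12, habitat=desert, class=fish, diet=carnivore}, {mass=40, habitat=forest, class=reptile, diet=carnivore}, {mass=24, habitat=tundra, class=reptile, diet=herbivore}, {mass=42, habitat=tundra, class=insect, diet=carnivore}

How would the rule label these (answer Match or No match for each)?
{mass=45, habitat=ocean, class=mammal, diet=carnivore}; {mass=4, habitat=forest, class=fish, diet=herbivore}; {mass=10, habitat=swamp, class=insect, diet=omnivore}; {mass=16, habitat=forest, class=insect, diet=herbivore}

Match, No match, No match, No match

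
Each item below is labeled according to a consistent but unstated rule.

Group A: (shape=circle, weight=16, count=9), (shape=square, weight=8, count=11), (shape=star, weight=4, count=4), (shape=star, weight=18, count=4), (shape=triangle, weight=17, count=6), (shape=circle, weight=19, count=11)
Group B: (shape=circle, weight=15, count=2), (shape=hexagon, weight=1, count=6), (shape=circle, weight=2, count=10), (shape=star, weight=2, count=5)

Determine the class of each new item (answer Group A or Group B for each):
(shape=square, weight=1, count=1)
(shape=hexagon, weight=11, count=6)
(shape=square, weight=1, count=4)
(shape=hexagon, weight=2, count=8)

The classifier is using: weight ≥ 4 AND count ≥ 4.
(shape=square, weight=1, count=1): weight = 1, count = 1 — does not pass, so Group B.
(shape=hexagon, weight=11, count=6): weight = 11, count = 6 — fits, so Group A.
(shape=square, weight=1, count=4): weight = 1, count = 4 — does not pass, so Group B.
(shape=hexagon, weight=2, count=8): weight = 2, count = 8 — does not pass, so Group B.

Group B, Group A, Group B, Group B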